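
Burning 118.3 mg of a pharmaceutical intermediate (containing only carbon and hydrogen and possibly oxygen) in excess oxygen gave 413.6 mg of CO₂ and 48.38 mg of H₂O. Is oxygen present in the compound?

mol C = 0.4136 g CO₂ ÷ 44.009 g/mol = 0.0093981 mol
mol H = 2 × 0.04838 g H₂O ÷ 18.015 g/mol = 0.0053711 mol
C and H together account for 0.11829 g — essentially the entire 0.1183 g sample — so the compound contains no oxygen.

no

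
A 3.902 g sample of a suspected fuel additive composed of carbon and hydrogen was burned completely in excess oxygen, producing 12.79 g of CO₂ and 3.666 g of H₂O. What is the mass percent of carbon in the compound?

mol C = 12.79 g CO₂ ÷ 44.009 g/mol = 0.29062 mol
mol H = 2 × 3.666 g H₂O ÷ 18.015 g/mol = 0.40699 mol
mass % C = 3.4907 g ÷ 3.902 g × 100%

89.46%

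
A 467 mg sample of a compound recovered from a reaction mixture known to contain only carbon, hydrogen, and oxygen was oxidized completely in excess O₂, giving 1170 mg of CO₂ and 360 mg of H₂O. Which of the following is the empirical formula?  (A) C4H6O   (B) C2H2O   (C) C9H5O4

(A) C4H6O

mol C = 1.17 g CO₂ ÷ 44.009 g/mol = 0.02659 mol
mol H = 2 × 0.360 g H₂O ÷ 18.015 g/mol = 0.03997 mol
mass O = 0.467 − (0.3193 + 0.04029) = 0.1074 g → mol O = 0.1074 ÷ 15.999 = 0.006713 mol
Divide by the smallest (0.006713 mol): C 3.961, H 5.954, O 1.000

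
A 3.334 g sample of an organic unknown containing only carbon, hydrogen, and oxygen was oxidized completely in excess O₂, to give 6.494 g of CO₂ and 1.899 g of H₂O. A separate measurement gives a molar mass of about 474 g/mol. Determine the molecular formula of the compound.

mol C = 6.494 g CO₂ ÷ 44.009 g/mol = 0.14756 mol
mol H = 2 × 1.899 g H₂O ÷ 18.015 g/mol = 0.21082 mol
mass O = 3.334 − (1.7724 + 0.21251) = 1.3491 g → mol O = 1.3491 ÷ 15.999 = 0.084326 mol
Divide by the smallest (0.084326 mol): C 1.750, H 2.500, O 1.000
Multiplying each by 4 gives whole numbers: C 7.00, H 10.00, O 4.00
Empirical formula: C7H10O4
Empirical-formula mass = 158.15 g/mol; 474 ÷ 158.15 ≈ 3, so the molecular formula is C21H30O12.

C21H30O12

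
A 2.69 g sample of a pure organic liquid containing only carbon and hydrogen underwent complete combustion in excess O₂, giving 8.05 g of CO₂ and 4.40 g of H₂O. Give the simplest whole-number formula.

mol C = 8.05 g CO₂ ÷ 44.009 g/mol = 0.1829 mol
mol H = 2 × 4.40 g H₂O ÷ 18.015 g/mol = 0.4885 mol
Divide by the smallest (0.1829 mol): C 1.000, H 2.671
Multiplying each by 3 gives whole numbers: C 3.00, H 8.01

C3H8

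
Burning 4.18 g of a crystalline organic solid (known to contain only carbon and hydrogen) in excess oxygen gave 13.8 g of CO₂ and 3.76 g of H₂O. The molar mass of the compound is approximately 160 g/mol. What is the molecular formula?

C12H16

mol C = 13.8 g CO₂ ÷ 44.009 g/mol = 0.3136 mol
mol H = 2 × 3.76 g H₂O ÷ 18.015 g/mol = 0.4174 mol
Divide by the smallest (0.3136 mol): C 1.000, H 1.331
Multiplying each by 3 gives whole numbers: C 3.00, H 3.99
Empirical formula: C3H4
Empirical-formula mass = 40.06 g/mol; 160 ÷ 40.06 ≈ 4, so the molecular formula is C12H16.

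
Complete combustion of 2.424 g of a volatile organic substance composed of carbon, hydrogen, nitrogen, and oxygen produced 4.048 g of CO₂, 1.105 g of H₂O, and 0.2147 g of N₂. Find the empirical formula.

C6H8NO4

mol C = 4.048 g CO₂ ÷ 44.009 g/mol = 0.091981 mol
mol H = 2 × 1.105 g H₂O ÷ 18.015 g/mol = 0.12268 mol
mol N = 2 × 0.2147 g N₂ ÷ 28.014 g/mol = 0.015328 mol
mass O = 2.424 − (1.1048 + 0.12366 + 0.21470) = 0.98086 g → mol O = 0.98086 ÷ 15.999 = 0.061307 mol
Divide by the smallest (0.015328 mol): C 6.001, H 8.003, N 1.000, O 4.000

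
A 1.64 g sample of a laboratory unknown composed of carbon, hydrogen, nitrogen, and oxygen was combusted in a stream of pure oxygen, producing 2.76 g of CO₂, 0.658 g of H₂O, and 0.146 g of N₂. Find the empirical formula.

mol C = 2.76 g CO₂ ÷ 44.009 g/mol = 0.06271 mol
mol H = 2 × 0.658 g H₂O ÷ 18.015 g/mol = 0.07305 mol
mol N = 2 × 0.146 g N₂ ÷ 28.014 g/mol = 0.01042 mol
mass O = 1.64 − (0.7533 + 0.07363 + 0.1460) = 0.6671 g → mol O = 0.6671 ÷ 15.999 = 0.04170 mol
Divide by the smallest (0.01042 mol): C 6.017, H 7.008, N 1.000, O 4.000

C6H7NO4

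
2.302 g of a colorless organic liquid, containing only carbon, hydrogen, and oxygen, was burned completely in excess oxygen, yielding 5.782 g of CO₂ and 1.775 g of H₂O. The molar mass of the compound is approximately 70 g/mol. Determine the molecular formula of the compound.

mol C = 5.782 g CO₂ ÷ 44.009 g/mol = 0.13138 mol
mol H = 2 × 1.775 g H₂O ÷ 18.015 g/mol = 0.19706 mol
mass O = 2.302 − (1.5780 + 0.19863) = 0.52533 g → mol O = 0.52533 ÷ 15.999 = 0.032835 mol
Divide by the smallest (0.032835 mol): C 4.001, H 6.001, O 1.000
Empirical formula: C4H6O
Empirical-formula mass = 70.09 g/mol; 70 ÷ 70.09 ≈ 1, so the molecular formula is C4H6O.

C4H6O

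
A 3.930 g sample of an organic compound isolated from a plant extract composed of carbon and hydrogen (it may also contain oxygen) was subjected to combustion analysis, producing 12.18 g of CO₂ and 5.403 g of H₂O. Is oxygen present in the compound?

no

mol C = 12.18 g CO₂ ÷ 44.009 g/mol = 0.27676 mol
mol H = 2 × 5.403 g H₂O ÷ 18.015 g/mol = 0.59983 mol
C and H together account for 3.9288 g — essentially the entire 3.930 g sample — so the compound contains no oxygen.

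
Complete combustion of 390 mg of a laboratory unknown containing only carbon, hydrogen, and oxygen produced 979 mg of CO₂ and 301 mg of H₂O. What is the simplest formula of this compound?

C4H6O

mol C = 0.979 g CO₂ ÷ 44.009 g/mol = 0.02225 mol
mol H = 2 × 0.301 g H₂O ÷ 18.015 g/mol = 0.03342 mol
mass O = 0.390 − (0.2672 + 0.03368) = 0.08913 g → mol O = 0.08913 ÷ 15.999 = 0.005571 mol
Divide by the smallest (0.005571 mol): C 3.993, H 5.999, O 1.000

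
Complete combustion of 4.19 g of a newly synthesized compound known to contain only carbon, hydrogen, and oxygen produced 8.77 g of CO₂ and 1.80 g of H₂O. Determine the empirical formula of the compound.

C2H2O

mol C = 8.77 g CO₂ ÷ 44.009 g/mol = 0.1993 mol
mol H = 2 × 1.80 g H₂O ÷ 18.015 g/mol = 0.1998 mol
mass O = 4.19 − (2.394 + 0.2014) = 1.595 g → mol O = 1.595 ÷ 15.999 = 0.09970 mol
Divide by the smallest (0.09970 mol): C 1.999, H 2.004, O 1.000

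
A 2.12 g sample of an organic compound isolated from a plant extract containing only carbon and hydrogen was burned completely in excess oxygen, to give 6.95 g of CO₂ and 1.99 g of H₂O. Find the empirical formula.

C5H7

mol C = 6.95 g CO₂ ÷ 44.009 g/mol = 0.1579 mol
mol H = 2 × 1.99 g H₂O ÷ 18.015 g/mol = 0.2209 mol
Divide by the smallest (0.1579 mol): C 1.000, H 1.399
Multiplying each by 5 gives whole numbers: C 5.00, H 6.99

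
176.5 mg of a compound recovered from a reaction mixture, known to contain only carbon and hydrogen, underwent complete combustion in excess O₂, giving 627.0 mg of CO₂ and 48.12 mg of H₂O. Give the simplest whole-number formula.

C8H3

mol C = 0.6270 g CO₂ ÷ 44.009 g/mol = 0.014247 mol
mol H = 2 × 0.04812 g H₂O ÷ 18.015 g/mol = 0.0053422 mol
Divide by the smallest (0.0053422 mol): C 2.667, H 1.000
Multiplying each by 3 gives whole numbers: C 8.00, H 3.00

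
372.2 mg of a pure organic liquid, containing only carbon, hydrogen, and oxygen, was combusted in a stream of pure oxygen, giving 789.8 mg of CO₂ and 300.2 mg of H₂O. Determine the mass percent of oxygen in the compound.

33.06%

mol C = 0.7898 g CO₂ ÷ 44.009 g/mol = 0.017946 mol
mol H = 2 × 0.3002 g H₂O ÷ 18.015 g/mol = 0.033328 mol
mass O = 0.3722 − (0.21555 + 0.033594) = 0.12305 g → mol O = 0.12305 ÷ 15.999 = 0.0076912 mol
mass % O = 0.12305 g ÷ 0.3722 g × 100%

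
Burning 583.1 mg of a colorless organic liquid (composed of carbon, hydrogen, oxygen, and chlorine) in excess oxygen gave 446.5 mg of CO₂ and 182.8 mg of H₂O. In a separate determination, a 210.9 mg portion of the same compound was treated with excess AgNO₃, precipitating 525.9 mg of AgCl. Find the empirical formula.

C2H4Cl2O

mol C = 0.4465 g CO₂ ÷ 44.009 g/mol = 0.010146 mol
mol H = 2 × 0.1828 g H₂O ÷ 18.015 g/mol = 0.020294 mol
From the AgCl data: mol Cl per gram of compound = (0.5259 ÷ 143.318) ÷ 0.2109 = 0.017399 mol/g, so in the 0.5831 g combustion sample mol Cl = 0.010145 mol
mass O = 0.5831 − (0.12186 + 0.020457 + 0.35965) = 0.081130 g → mol O = 0.081130 ÷ 15.999 = 0.0050709 mol
Divide by the smallest (0.0050709 mol): C 2.001, H 4.002, Cl 2.001, O 1.000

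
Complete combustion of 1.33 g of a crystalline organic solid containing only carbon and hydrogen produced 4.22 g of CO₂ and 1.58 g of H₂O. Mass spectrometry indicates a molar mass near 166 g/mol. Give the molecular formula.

mol C = 4.22 g CO₂ ÷ 44.009 g/mol = 0.09589 mol
mol H = 2 × 1.58 g H₂O ÷ 18.015 g/mol = 0.1754 mol
Divide by the smallest (0.09589 mol): C 1.000, H 1.829
Multiplying each by 6 gives whole numbers: C 6.00, H 10.98
Empirical formula: C6H11
Empirical-formula mass = 83.15 g/mol; 166 ÷ 83.15 ≈ 2, so the molecular formula is C12H22.

C12H22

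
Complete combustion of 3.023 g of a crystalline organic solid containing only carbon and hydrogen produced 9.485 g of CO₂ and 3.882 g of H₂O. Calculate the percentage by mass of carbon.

mol C = 9.485 g CO₂ ÷ 44.009 g/mol = 0.21552 mol
mol H = 2 × 3.882 g H₂O ÷ 18.015 g/mol = 0.43097 mol
mass % C = 2.5887 g ÷ 3.023 g × 100%

85.63%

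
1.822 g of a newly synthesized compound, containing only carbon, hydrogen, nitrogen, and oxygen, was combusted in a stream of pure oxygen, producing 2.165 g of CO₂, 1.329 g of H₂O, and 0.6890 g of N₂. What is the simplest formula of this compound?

C2H6N2O

mol C = 2.165 g CO₂ ÷ 44.009 g/mol = 0.049194 mol
mol H = 2 × 1.329 g H₂O ÷ 18.015 g/mol = 0.14754 mol
mol N = 2 × 0.6890 g N₂ ÷ 28.014 g/mol = 0.049190 mol
mass O = 1.822 − (0.59087 + 0.14872 + 0.68900) = 0.39340 g → mol O = 0.39340 ÷ 15.999 = 0.024589 mol
Divide by the smallest (0.024589 mol): C 2.001, H 6.000, N 2.000, O 1.000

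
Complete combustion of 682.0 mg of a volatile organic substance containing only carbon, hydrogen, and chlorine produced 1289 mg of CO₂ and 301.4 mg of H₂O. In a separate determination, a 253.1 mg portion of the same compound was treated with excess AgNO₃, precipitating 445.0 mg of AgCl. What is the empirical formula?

C7H8Cl2

mol C = 1.289 g CO₂ ÷ 44.009 g/mol = 0.029289 mol
mol H = 2 × 0.3014 g H₂O ÷ 18.015 g/mol = 0.033461 mol
From the AgCl data: mol Cl per gram of compound = (0.4450 ÷ 143.318) ÷ 0.2531 = 0.012268 mol/g, so in the 0.6820 g combustion sample mol Cl = 0.0083666 mol
Divide by the smallest (0.0083666 mol): C 3.501, H 3.999, Cl 1.000
Multiplying each by 2 gives whole numbers: C 7.00, H 8.00, Cl 2.00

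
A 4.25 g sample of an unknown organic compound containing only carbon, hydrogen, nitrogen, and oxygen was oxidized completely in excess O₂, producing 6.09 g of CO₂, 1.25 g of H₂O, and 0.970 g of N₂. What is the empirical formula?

C6H6N3O4

mol C = 6.09 g CO₂ ÷ 44.009 g/mol = 0.1384 mol
mol H = 2 × 1.25 g H₂O ÷ 18.015 g/mol = 0.1388 mol
mol N = 2 × 0.970 g N₂ ÷ 28.014 g/mol = 0.06925 mol
mass O = 4.25 − (1.662 + 0.1399 + 0.9700) = 1.478 g → mol O = 1.478 ÷ 15.999 = 0.09238 mol
Divide by the smallest (0.06925 mol): C 1.998, H 2.004, N 1.000, O 1.334
Multiplying each by 3 gives whole numbers: C 5.99, H 6.01, N 3.00, O 4.00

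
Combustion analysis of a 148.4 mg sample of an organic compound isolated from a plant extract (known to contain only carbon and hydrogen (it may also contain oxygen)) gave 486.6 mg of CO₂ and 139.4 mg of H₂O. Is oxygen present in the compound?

no

mol C = 0.4866 g CO₂ ÷ 44.009 g/mol = 0.011057 mol
mol H = 2 × 0.1394 g H₂O ÷ 18.015 g/mol = 0.015476 mol
C and H together account for 0.14840 g — essentially the entire 0.1484 g sample — so the compound contains no oxygen.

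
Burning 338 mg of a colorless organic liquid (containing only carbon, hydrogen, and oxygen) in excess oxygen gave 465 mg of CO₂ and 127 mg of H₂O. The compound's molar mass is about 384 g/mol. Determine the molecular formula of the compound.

mol C = 0.465 g CO₂ ÷ 44.009 g/mol = 0.01057 mol
mol H = 2 × 0.127 g H₂O ÷ 18.015 g/mol = 0.01410 mol
mass O = 0.338 − (0.1269 + 0.01421) = 0.1969 g → mol O = 0.1969 ÷ 15.999 = 0.01231 mol
Divide by the smallest (0.01057 mol): C 1.000, H 1.334, O 1.165
Multiplying each by 6 gives whole numbers: C 6.00, H 8.01, O 6.99
Empirical formula: C6H8O7
Empirical-formula mass = 192.12 g/mol; 384 ÷ 192.12 ≈ 2, so the molecular formula is C12H16O14.

C12H16O14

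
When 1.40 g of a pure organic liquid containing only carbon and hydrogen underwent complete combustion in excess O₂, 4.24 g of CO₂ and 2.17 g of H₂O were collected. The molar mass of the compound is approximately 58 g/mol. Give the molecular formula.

C4H10

mol C = 4.24 g CO₂ ÷ 44.009 g/mol = 0.09634 mol
mol H = 2 × 2.17 g H₂O ÷ 18.015 g/mol = 0.2409 mol
Divide by the smallest (0.09634 mol): C 1.000, H 2.501
Multiplying each by 2 gives whole numbers: C 2.00, H 5.00
Empirical formula: C2H5
Empirical-formula mass = 29.06 g/mol; 58 ÷ 29.06 ≈ 2, so the molecular formula is C4H10.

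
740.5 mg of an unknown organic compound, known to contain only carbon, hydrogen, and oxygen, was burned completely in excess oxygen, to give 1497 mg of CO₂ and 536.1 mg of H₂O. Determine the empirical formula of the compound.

C4H7O2

mol C = 1.497 g CO₂ ÷ 44.009 g/mol = 0.034016 mol
mol H = 2 × 0.5361 g H₂O ÷ 18.015 g/mol = 0.059517 mol
mass O = 0.7405 − (0.40856 + 0.059993) = 0.27194 g → mol O = 0.27194 ÷ 15.999 = 0.016998 mol
Divide by the smallest (0.016998 mol): C 2.001, H 3.502, O 1.000
Multiplying each by 2 gives whole numbers: C 4.00, H 7.00, O 2.00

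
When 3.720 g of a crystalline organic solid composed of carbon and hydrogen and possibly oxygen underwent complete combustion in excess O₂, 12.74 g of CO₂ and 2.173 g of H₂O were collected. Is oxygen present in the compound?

mol C = 12.74 g CO₂ ÷ 44.009 g/mol = 0.28949 mol
mol H = 2 × 2.173 g H₂O ÷ 18.015 g/mol = 0.24124 mol
C and H together account for 3.7202 g — essentially the entire 3.720 g sample — so the compound contains no oxygen.

no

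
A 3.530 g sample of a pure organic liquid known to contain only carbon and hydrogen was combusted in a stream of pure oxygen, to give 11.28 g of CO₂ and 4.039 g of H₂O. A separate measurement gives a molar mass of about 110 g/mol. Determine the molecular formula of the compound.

C8H14

mol C = 11.28 g CO₂ ÷ 44.009 g/mol = 0.25631 mol
mol H = 2 × 4.039 g H₂O ÷ 18.015 g/mol = 0.44840 mol
Divide by the smallest (0.25631 mol): C 1.000, H 1.749
Multiplying each by 4 gives whole numbers: C 4.00, H 7.00
Empirical formula: C4H7
Empirical-formula mass = 55.10 g/mol; 110 ÷ 55.10 ≈ 2, so the molecular formula is C8H14.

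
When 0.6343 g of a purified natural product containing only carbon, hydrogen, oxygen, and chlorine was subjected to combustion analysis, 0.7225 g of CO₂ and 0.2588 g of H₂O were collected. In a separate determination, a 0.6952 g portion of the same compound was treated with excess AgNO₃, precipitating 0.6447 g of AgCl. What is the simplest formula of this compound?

mol C = 0.7225 g CO₂ ÷ 44.009 g/mol = 0.016417 mol
mol H = 2 × 0.2588 g H₂O ÷ 18.015 g/mol = 0.028732 mol
From the AgCl data: mol Cl per gram of compound = (0.6447 ÷ 143.318) ÷ 0.6952 = 0.0064706 mol/g, so in the 0.6343 g combustion sample mol Cl = 0.0041043 mol
mass O = 0.6343 − (0.19719 + 0.028961 + 0.14550) = 0.26265 g → mol O = 0.26265 ÷ 15.999 = 0.016417 mol
Divide by the smallest (0.0041043 mol): C 4.000, H 7.000, Cl 1.000, O 4.000

C4H7ClO4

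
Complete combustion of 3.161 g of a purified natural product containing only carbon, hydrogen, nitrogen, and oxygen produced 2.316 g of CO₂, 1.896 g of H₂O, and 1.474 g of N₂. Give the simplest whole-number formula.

mol C = 2.316 g CO₂ ÷ 44.009 g/mol = 0.052626 mol
mol H = 2 × 1.896 g H₂O ÷ 18.015 g/mol = 0.21049 mol
mol N = 2 × 1.474 g N₂ ÷ 28.014 g/mol = 0.10523 mol
mass O = 3.161 − (0.63209 + 0.21218 + 1.4740) = 0.84274 g → mol O = 0.84274 ÷ 15.999 = 0.052674 mol
Divide by the smallest (0.052626 mol): C 1.000, H 4.000, N 2.000, O 1.001

CH4N2O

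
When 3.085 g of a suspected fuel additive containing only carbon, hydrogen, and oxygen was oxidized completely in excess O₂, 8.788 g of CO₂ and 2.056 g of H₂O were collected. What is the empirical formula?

mol C = 8.788 g CO₂ ÷ 44.009 g/mol = 0.19969 mol
mol H = 2 × 2.056 g H₂O ÷ 18.015 g/mol = 0.22825 mol
mass O = 3.085 − (2.3984 + 0.23008) = 0.45649 g → mol O = 0.45649 ÷ 15.999 = 0.028532 mol
Divide by the smallest (0.028532 mol): C 6.999, H 8.000, O 1.000

C7H8O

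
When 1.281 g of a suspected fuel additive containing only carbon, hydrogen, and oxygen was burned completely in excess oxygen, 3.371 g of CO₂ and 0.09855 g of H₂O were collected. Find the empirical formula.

mol C = 3.371 g CO₂ ÷ 44.009 g/mol = 0.076598 mol
mol H = 2 × 0.09855 g H₂O ÷ 18.015 g/mol = 0.010941 mol
mass O = 1.281 − (0.92002 + 0.011028) = 0.34995 g → mol O = 0.34995 ÷ 15.999 = 0.021873 mol
Divide by the smallest (0.010941 mol): C 7.001, H 1.000, O 1.999

C7HO2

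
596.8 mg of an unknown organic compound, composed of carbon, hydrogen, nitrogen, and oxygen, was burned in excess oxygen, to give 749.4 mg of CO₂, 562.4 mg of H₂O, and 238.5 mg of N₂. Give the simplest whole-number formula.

C3H11N3O

mol C = 0.7494 g CO₂ ÷ 44.009 g/mol = 0.017028 mol
mol H = 2 × 0.5624 g H₂O ÷ 18.015 g/mol = 0.062437 mol
mol N = 2 × 0.2385 g N₂ ÷ 28.014 g/mol = 0.017027 mol
mass O = 0.5968 − (0.20453 + 0.062936 + 0.23850) = 0.090836 g → mol O = 0.090836 ÷ 15.999 = 0.0056776 mol
Divide by the smallest (0.0056776 mol): C 2.999, H 10.997, N 2.999, O 1.000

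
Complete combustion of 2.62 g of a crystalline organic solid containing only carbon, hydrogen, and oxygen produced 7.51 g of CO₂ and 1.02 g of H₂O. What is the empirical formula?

mol C = 7.51 g CO₂ ÷ 44.009 g/mol = 0.1706 mol
mol H = 2 × 1.02 g H₂O ÷ 18.015 g/mol = 0.1132 mol
mass O = 2.62 − (2.050 + 0.1141) = 0.4562 g → mol O = 0.4562 ÷ 15.999 = 0.02852 mol
Divide by the smallest (0.02852 mol): C 5.984, H 3.971, O 1.000

C6H4O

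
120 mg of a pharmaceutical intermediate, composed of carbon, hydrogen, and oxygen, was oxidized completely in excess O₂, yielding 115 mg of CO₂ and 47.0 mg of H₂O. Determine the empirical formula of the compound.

CH2O2

mol C = 0.115 g CO₂ ÷ 44.009 g/mol = 0.002613 mol
mol H = 2 × 0.0470 g H₂O ÷ 18.015 g/mol = 0.005218 mol
mass O = 0.120 − (0.03139 + 0.005260) = 0.08335 g → mol O = 0.08335 ÷ 15.999 = 0.005210 mol
Divide by the smallest (0.002613 mol): C 1.000, H 1.997, O 1.994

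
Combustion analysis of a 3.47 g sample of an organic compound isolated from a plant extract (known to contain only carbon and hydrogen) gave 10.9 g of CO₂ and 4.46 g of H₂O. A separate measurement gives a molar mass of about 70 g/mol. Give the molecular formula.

mol C = 10.9 g CO₂ ÷ 44.009 g/mol = 0.2477 mol
mol H = 2 × 4.46 g H₂O ÷ 18.015 g/mol = 0.4951 mol
Divide by the smallest (0.2477 mol): C 1.000, H 1.999
Empirical formula: CH2
Empirical-formula mass = 14.03 g/mol; 70 ÷ 14.03 ≈ 5, so the molecular formula is C5H10.

C5H10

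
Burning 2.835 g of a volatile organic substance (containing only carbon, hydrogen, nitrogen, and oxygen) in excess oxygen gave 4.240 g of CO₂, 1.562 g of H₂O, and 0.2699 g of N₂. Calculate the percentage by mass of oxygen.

43.50%

mol C = 4.240 g CO₂ ÷ 44.009 g/mol = 0.096344 mol
mol H = 2 × 1.562 g H₂O ÷ 18.015 g/mol = 0.17341 mol
mol N = 2 × 0.2699 g N₂ ÷ 28.014 g/mol = 0.019269 mol
mass O = 2.835 − (1.1572 + 0.17480 + 0.26990) = 1.2331 g → mol O = 1.2331 ÷ 15.999 = 0.077074 mol
mass % O = 1.2331 g ÷ 2.835 g × 100%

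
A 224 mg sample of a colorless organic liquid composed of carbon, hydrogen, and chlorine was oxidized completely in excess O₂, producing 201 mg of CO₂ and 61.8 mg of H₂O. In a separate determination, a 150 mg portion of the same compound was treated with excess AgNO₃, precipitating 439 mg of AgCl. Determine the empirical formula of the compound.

mol C = 0.201 g CO₂ ÷ 44.009 g/mol = 0.004567 mol
mol H = 2 × 0.0618 g H₂O ÷ 18.015 g/mol = 0.006861 mol
From the AgCl data: mol Cl per gram of compound = (0.439 ÷ 143.318) ÷ 0.150 = 0.02042 mol/g, so in the 0.224 g combustion sample mol Cl = 0.004574 mol
Divide by the smallest (0.004567 mol): C 1.000, H 1.502, Cl 1.002
Multiplying each by 2 gives whole numbers: C 2.00, H 3.00, Cl 2.00

C2H3Cl2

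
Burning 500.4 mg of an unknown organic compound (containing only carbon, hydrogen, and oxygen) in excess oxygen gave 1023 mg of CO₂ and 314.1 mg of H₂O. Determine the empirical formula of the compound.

mol C = 1.023 g CO₂ ÷ 44.009 g/mol = 0.023245 mol
mol H = 2 × 0.3141 g H₂O ÷ 18.015 g/mol = 0.034871 mol
mass O = 0.5004 − (0.27920 + 0.035150) = 0.18605 g → mol O = 0.18605 ÷ 15.999 = 0.011629 mol
Divide by the smallest (0.011629 mol): C 1.999, H 2.999, O 1.000

C2H3O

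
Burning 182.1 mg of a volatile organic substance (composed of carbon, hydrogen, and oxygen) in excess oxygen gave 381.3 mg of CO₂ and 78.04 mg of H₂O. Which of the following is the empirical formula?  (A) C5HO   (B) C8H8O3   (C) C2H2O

(C) C2H2O

mol C = 0.3813 g CO₂ ÷ 44.009 g/mol = 0.0086641 mol
mol H = 2 × 0.07804 g H₂O ÷ 18.015 g/mol = 0.0086639 mol
mass O = 0.1821 − (0.10406 + 0.0087332) = 0.069302 g → mol O = 0.069302 ÷ 15.999 = 0.0043316 mol
Divide by the smallest (0.0043316 mol): C 2.000, H 2.000, O 1.000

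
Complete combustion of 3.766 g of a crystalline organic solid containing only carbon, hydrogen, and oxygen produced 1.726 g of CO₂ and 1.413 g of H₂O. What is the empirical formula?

CH4O5

mol C = 1.726 g CO₂ ÷ 44.009 g/mol = 0.039219 mol
mol H = 2 × 1.413 g H₂O ÷ 18.015 g/mol = 0.15687 mol
mass O = 3.766 − (0.47106 + 0.15812) = 3.1368 g → mol O = 3.1368 ÷ 15.999 = 0.19606 mol
Divide by the smallest (0.039219 mol): C 1.000, H 4.000, O 4.999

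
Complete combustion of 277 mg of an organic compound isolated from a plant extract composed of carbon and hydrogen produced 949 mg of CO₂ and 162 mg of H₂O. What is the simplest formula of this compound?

C6H5

mol C = 0.949 g CO₂ ÷ 44.009 g/mol = 0.02156 mol
mol H = 2 × 0.162 g H₂O ÷ 18.015 g/mol = 0.01799 mol
Divide by the smallest (0.01799 mol): C 1.199, H 1.000
Multiplying each by 5 gives whole numbers: C 5.99, H 5.00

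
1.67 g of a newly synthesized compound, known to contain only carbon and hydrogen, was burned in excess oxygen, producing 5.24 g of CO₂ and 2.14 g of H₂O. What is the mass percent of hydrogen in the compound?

mol C = 5.24 g CO₂ ÷ 44.009 g/mol = 0.1191 mol
mol H = 2 × 2.14 g H₂O ÷ 18.015 g/mol = 0.2376 mol
mass % H = 0.2395 g ÷ 1.67 g × 100%

14.3%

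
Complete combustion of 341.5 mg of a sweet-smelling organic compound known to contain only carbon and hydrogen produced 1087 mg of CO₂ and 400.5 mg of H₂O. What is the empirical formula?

mol C = 1.087 g CO₂ ÷ 44.009 g/mol = 0.024699 mol
mol H = 2 × 0.4005 g H₂O ÷ 18.015 g/mol = 0.044463 mol
Divide by the smallest (0.024699 mol): C 1.000, H 1.800
Multiplying each by 5 gives whole numbers: C 5.00, H 9.00

C5H9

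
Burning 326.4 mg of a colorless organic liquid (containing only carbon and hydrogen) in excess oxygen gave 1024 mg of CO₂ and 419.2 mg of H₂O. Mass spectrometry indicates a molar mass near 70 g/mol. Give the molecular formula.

mol C = 1.024 g CO₂ ÷ 44.009 g/mol = 0.023268 mol
mol H = 2 × 0.4192 g H₂O ÷ 18.015 g/mol = 0.046539 mol
Divide by the smallest (0.023268 mol): C 1.000, H 2.000
Empirical formula: CH2
Empirical-formula mass = 14.03 g/mol; 70 ÷ 14.03 ≈ 5, so the molecular formula is C5H10.

C5H10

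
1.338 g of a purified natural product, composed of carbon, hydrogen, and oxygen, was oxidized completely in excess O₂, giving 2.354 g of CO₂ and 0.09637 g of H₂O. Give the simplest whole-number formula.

mol C = 2.354 g CO₂ ÷ 44.009 g/mol = 0.053489 mol
mol H = 2 × 0.09637 g H₂O ÷ 18.015 g/mol = 0.010699 mol
mass O = 1.338 − (0.64246 + 0.010784) = 0.68476 g → mol O = 0.68476 ÷ 15.999 = 0.042800 mol
Divide by the smallest (0.010699 mol): C 5.000, H 1.000, O 4.000

C5HO4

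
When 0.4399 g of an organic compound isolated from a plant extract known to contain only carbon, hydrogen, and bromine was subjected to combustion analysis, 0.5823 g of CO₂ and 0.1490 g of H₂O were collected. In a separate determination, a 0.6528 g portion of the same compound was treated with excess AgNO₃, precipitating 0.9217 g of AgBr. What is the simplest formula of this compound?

C4H5Br

mol C = 0.5823 g CO₂ ÷ 44.009 g/mol = 0.013231 mol
mol H = 2 × 0.1490 g H₂O ÷ 18.015 g/mol = 0.016542 mol
From the AgBr data: mol Br per gram of compound = (0.9217 ÷ 187.772) ÷ 0.6528 = 0.0075193 mol/g, so in the 0.4399 g combustion sample mol Br = 0.0033077 mol
Divide by the smallest (0.0033077 mol): C 4.000, H 5.001, Br 1.000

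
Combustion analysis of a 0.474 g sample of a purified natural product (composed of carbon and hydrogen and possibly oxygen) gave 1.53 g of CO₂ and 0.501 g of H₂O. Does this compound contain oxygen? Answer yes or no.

mol C = 1.53 g CO₂ ÷ 44.009 g/mol = 0.03477 mol
mol H = 2 × 0.501 g H₂O ÷ 18.015 g/mol = 0.05562 mol
C and H together account for 0.4736 g — essentially the entire 0.474 g sample — so the compound contains no oxygen.

no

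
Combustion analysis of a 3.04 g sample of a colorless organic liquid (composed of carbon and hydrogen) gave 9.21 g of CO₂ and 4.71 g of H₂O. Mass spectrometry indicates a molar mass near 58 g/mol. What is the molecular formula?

C4H10

mol C = 9.21 g CO₂ ÷ 44.009 g/mol = 0.2093 mol
mol H = 2 × 4.71 g H₂O ÷ 18.015 g/mol = 0.5229 mol
Divide by the smallest (0.2093 mol): C 1.000, H 2.499
Multiplying each by 2 gives whole numbers: C 2.00, H 5.00
Empirical formula: C2H5
Empirical-formula mass = 29.06 g/mol; 58 ÷ 29.06 ≈ 2, so the molecular formula is C4H10.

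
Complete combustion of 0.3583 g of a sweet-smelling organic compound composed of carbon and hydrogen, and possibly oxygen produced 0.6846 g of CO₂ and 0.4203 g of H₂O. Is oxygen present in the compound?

yes

mol C = 0.6846 g CO₂ ÷ 44.009 g/mol = 0.015556 mol
mol H = 2 × 0.4203 g H₂O ÷ 18.015 g/mol = 0.046661 mol
C and H account for only 0.23388 g of the 0.3583 g sample; the remaining 0.12442 g must be oxygen.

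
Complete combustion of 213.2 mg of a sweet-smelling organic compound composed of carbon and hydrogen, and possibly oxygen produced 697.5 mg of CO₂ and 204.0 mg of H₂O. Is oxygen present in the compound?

no

mol C = 0.6975 g CO₂ ÷ 44.009 g/mol = 0.015849 mol
mol H = 2 × 0.2040 g H₂O ÷ 18.015 g/mol = 0.022648 mol
C and H together account for 0.21319 g — essentially the entire 0.2132 g sample — so the compound contains no oxygen.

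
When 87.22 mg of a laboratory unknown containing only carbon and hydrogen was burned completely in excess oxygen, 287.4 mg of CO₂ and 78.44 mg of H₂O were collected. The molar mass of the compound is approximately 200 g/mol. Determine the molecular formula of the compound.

C15H20

mol C = 0.2874 g CO₂ ÷ 44.009 g/mol = 0.0065305 mol
mol H = 2 × 0.07844 g H₂O ÷ 18.015 g/mol = 0.0087083 mol
Divide by the smallest (0.0065305 mol): C 1.000, H 1.333
Multiplying each by 3 gives whole numbers: C 3.00, H 4.00
Empirical formula: C3H4
Empirical-formula mass = 40.06 g/mol; 200 ÷ 40.06 ≈ 5, so the molecular formula is C15H20.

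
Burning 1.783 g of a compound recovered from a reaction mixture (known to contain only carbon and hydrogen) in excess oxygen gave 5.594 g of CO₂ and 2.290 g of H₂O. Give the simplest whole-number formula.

mol C = 5.594 g CO₂ ÷ 44.009 g/mol = 0.12711 mol
mol H = 2 × 2.290 g H₂O ÷ 18.015 g/mol = 0.25423 mol
Divide by the smallest (0.12711 mol): C 1.000, H 2.000

CH2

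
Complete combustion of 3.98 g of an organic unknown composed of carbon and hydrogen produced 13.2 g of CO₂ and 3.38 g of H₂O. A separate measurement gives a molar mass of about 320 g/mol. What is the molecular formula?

mol C = 13.2 g CO₂ ÷ 44.009 g/mol = 0.2999 mol
mol H = 2 × 3.38 g H₂O ÷ 18.015 g/mol = 0.3752 mol
Divide by the smallest (0.2999 mol): C 1.000, H 1.251
Multiplying each by 4 gives whole numbers: C 4.00, H 5.00
Empirical formula: C4H5
Empirical-formula mass = 53.08 g/mol; 320 ÷ 53.08 ≈ 6, so the molecular formula is C24H30.

C24H30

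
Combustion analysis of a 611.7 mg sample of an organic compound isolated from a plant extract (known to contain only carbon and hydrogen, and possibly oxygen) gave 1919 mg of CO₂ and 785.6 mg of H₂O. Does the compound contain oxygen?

no

mol C = 1.919 g CO₂ ÷ 44.009 g/mol = 0.043605 mol
mol H = 2 × 0.7856 g H₂O ÷ 18.015 g/mol = 0.087216 mol
C and H together account for 0.61165 g — essentially the entire 0.6117 g sample — so the compound contains no oxygen.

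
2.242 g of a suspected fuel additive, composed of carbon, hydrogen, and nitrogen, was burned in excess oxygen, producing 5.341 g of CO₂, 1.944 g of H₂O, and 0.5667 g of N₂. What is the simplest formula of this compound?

mol C = 5.341 g CO₂ ÷ 44.009 g/mol = 0.12136 mol
mol H = 2 × 1.944 g H₂O ÷ 18.015 g/mol = 0.21582 mol
mol N = 2 × 0.5667 g N₂ ÷ 28.014 g/mol = 0.040458 mol
Divide by the smallest (0.040458 mol): C 3.000, H 5.334, N 1.000
Multiplying each by 3 gives whole numbers: C 9.00, H 16.00, N 3.00

C9H16N3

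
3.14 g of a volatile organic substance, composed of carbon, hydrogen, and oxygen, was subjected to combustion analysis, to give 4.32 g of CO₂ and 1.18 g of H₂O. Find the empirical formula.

mol C = 4.32 g CO₂ ÷ 44.009 g/mol = 0.09816 mol
mol H = 2 × 1.18 g H₂O ÷ 18.015 g/mol = 0.1310 mol
mass O = 3.14 − (1.179 + 0.1320) = 1.829 g → mol O = 1.829 ÷ 15.999 = 0.1143 mol
Divide by the smallest (0.09816 mol): C 1.000, H 1.335, O 1.165
Multiplying each by 6 gives whole numbers: C 6.00, H 8.01, O 6.99

C6H8O7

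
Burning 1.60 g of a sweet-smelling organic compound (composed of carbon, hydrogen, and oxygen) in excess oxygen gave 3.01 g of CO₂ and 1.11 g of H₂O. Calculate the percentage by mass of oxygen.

40.9%

mol C = 3.01 g CO₂ ÷ 44.009 g/mol = 0.06840 mol
mol H = 2 × 1.11 g H₂O ÷ 18.015 g/mol = 0.1232 mol
mass O = 1.60 − (0.8215 + 0.1242) = 0.6543 g → mol O = 0.6543 ÷ 15.999 = 0.04090 mol
mass % O = 0.6543 g ÷ 1.60 g × 100%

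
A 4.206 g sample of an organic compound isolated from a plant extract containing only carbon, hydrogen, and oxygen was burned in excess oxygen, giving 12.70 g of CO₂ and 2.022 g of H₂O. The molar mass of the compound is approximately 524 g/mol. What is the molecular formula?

C36H28O4

mol C = 12.70 g CO₂ ÷ 44.009 g/mol = 0.28858 mol
mol H = 2 × 2.022 g H₂O ÷ 18.015 g/mol = 0.22448 mol
mass O = 4.206 − (3.4661 + 0.22628) = 0.51362 g → mol O = 0.51362 ÷ 15.999 = 0.032103 mol
Divide by the smallest (0.032103 mol): C 8.989, H 6.992, O 1.000
Empirical formula: C9H7O
Empirical-formula mass = 131.15 g/mol; 524 ÷ 131.15 ≈ 4, so the molecular formula is C36H28O4.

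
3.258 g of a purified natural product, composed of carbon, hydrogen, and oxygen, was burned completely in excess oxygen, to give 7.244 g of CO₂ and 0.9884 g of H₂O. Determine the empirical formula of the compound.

mol C = 7.244 g CO₂ ÷ 44.009 g/mol = 0.16460 mol
mol H = 2 × 0.9884 g H₂O ÷ 18.015 g/mol = 0.10973 mol
mass O = 3.258 − (1.9770 + 0.11061) = 1.1703 g → mol O = 1.1703 ÷ 15.999 = 0.073151 mol
Divide by the smallest (0.073151 mol): C 2.250, H 1.500, O 1.000
Multiplying each by 4 gives whole numbers: C 9.00, H 6.00, O 4.00

C9H6O4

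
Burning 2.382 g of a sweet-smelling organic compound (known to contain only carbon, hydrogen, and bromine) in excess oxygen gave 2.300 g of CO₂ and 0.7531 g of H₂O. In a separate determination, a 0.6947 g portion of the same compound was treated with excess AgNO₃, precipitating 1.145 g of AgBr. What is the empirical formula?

mol C = 2.300 g CO₂ ÷ 44.009 g/mol = 0.052262 mol
mol H = 2 × 0.7531 g H₂O ÷ 18.015 g/mol = 0.083608 mol
From the AgBr data: mol Br per gram of compound = (1.145 ÷ 187.772) ÷ 0.6947 = 0.0087776 mol/g, so in the 2.382 g combustion sample mol Br = 0.020908 mol
Divide by the smallest (0.020908 mol): C 2.500, H 3.999, Br 1.000
Multiplying each by 2 gives whole numbers: C 5.00, H 8.00, Br 2.00

C5H8Br2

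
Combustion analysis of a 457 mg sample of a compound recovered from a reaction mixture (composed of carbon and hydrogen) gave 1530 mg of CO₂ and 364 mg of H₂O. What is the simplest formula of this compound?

C6H7

mol C = 1.53 g CO₂ ÷ 44.009 g/mol = 0.03477 mol
mol H = 2 × 0.364 g H₂O ÷ 18.015 g/mol = 0.04041 mol
Divide by the smallest (0.03477 mol): C 1.000, H 1.162
Multiplying each by 6 gives whole numbers: C 6.00, H 6.97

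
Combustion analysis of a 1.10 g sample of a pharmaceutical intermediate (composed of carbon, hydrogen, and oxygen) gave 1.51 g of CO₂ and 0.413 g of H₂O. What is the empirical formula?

C6H8O7

mol C = 1.51 g CO₂ ÷ 44.009 g/mol = 0.03431 mol
mol H = 2 × 0.413 g H₂O ÷ 18.015 g/mol = 0.04585 mol
mass O = 1.10 − (0.4121 + 0.04622) = 0.6417 g → mol O = 0.6417 ÷ 15.999 = 0.04011 mol
Divide by the smallest (0.03431 mol): C 1.000, H 1.336, O 1.169
Multiplying each by 6 gives whole numbers: C 6.00, H 8.02, O 7.01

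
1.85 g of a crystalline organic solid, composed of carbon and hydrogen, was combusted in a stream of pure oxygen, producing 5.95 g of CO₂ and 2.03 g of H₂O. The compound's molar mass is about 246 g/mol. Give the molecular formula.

mol C = 5.95 g CO₂ ÷ 44.009 g/mol = 0.1352 mol
mol H = 2 × 2.03 g H₂O ÷ 18.015 g/mol = 0.2254 mol
Divide by the smallest (0.1352 mol): C 1.000, H 1.667
Multiplying each by 3 gives whole numbers: C 3.00, H 5.00
Empirical formula: C3H5
Empirical-formula mass = 41.07 g/mol; 246 ÷ 41.07 ≈ 6, so the molecular formula is C18H30.

C18H30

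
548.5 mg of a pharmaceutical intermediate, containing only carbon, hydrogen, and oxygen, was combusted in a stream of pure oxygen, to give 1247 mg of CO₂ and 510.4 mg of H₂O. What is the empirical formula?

C3H6O

mol C = 1.247 g CO₂ ÷ 44.009 g/mol = 0.028335 mol
mol H = 2 × 0.5104 g H₂O ÷ 18.015 g/mol = 0.056664 mol
mass O = 0.5485 − (0.34033 + 0.057117) = 0.15105 g → mol O = 0.15105 ÷ 15.999 = 0.0094412 mol
Divide by the smallest (0.0094412 mol): C 3.001, H 6.002, O 1.000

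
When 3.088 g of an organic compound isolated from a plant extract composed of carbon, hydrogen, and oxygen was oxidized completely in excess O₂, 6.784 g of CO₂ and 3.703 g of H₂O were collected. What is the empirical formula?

C3H8O

mol C = 6.784 g CO₂ ÷ 44.009 g/mol = 0.15415 mol
mol H = 2 × 3.703 g H₂O ÷ 18.015 g/mol = 0.41110 mol
mass O = 3.088 − (1.8515 + 0.41439) = 0.82211 g → mol O = 0.82211 ÷ 15.999 = 0.051385 mol
Divide by the smallest (0.051385 mol): C 3.000, H 8.000, O 1.000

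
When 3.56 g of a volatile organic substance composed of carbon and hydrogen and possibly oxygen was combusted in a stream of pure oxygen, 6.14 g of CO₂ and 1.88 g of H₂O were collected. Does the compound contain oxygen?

mol C = 6.14 g CO₂ ÷ 44.009 g/mol = 0.1395 mol
mol H = 2 × 1.88 g H₂O ÷ 18.015 g/mol = 0.2087 mol
C and H account for only 1.886 g of the 3.56 g sample; the remaining 1.674 g must be oxygen.

yes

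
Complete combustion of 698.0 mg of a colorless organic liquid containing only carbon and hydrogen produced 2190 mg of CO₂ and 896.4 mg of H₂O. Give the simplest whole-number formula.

mol C = 2.190 g CO₂ ÷ 44.009 g/mol = 0.049763 mol
mol H = 2 × 0.8964 g H₂O ÷ 18.015 g/mol = 0.099517 mol
Divide by the smallest (0.049763 mol): C 1.000, H 2.000

CH2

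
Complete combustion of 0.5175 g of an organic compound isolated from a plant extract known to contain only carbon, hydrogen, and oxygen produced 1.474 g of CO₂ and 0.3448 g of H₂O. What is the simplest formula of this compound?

mol C = 1.474 g CO₂ ÷ 44.009 g/mol = 0.033493 mol
mol H = 2 × 0.3448 g H₂O ÷ 18.015 g/mol = 0.038279 mol
mass O = 0.5175 − (0.40229 + 0.038585) = 0.076628 g → mol O = 0.076628 ÷ 15.999 = 0.0047896 mol
Divide by the smallest (0.0047896 mol): C 6.993, H 7.992, O 1.000

C7H8O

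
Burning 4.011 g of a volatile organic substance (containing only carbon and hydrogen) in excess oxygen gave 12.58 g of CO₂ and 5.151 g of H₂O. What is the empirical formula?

mol C = 12.58 g CO₂ ÷ 44.009 g/mol = 0.28585 mol
mol H = 2 × 5.151 g H₂O ÷ 18.015 g/mol = 0.57186 mol
Divide by the smallest (0.28585 mol): C 1.000, H 2.001

CH2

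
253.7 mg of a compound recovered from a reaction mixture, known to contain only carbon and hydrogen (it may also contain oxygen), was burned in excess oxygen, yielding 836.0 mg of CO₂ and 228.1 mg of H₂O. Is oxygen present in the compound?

mol C = 0.8360 g CO₂ ÷ 44.009 g/mol = 0.018996 mol
mol H = 2 × 0.2281 g H₂O ÷ 18.015 g/mol = 0.025323 mol
C and H together account for 0.25369 g — essentially the entire 0.2537 g sample — so the compound contains no oxygen.

no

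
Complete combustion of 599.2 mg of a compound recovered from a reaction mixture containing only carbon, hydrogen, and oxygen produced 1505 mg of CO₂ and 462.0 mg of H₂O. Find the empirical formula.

C4H6O

mol C = 1.505 g CO₂ ÷ 44.009 g/mol = 0.034198 mol
mol H = 2 × 0.4620 g H₂O ÷ 18.015 g/mol = 0.051291 mol
mass O = 0.5992 − (0.41075 + 0.051701) = 0.13675 g → mol O = 0.13675 ÷ 15.999 = 0.0085476 mol
Divide by the smallest (0.0085476 mol): C 4.001, H 6.001, O 1.000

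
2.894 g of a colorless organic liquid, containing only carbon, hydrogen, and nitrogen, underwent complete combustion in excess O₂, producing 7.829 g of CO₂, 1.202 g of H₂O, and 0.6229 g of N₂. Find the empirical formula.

C4H3N

mol C = 7.829 g CO₂ ÷ 44.009 g/mol = 0.17790 mol
mol H = 2 × 1.202 g H₂O ÷ 18.015 g/mol = 0.13344 mol
mol N = 2 × 0.6229 g N₂ ÷ 28.014 g/mol = 0.044471 mol
Divide by the smallest (0.044471 mol): C 4.000, H 3.001, N 1.000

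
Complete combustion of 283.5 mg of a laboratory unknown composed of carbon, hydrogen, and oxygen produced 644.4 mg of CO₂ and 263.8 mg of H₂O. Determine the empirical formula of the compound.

C3H6O

mol C = 0.6444 g CO₂ ÷ 44.009 g/mol = 0.014642 mol
mol H = 2 × 0.2638 g H₂O ÷ 18.015 g/mol = 0.029287 mol
mass O = 0.2835 − (0.17587 + 0.029521) = 0.078108 g → mol O = 0.078108 ÷ 15.999 = 0.0048821 mol
Divide by the smallest (0.0048821 mol): C 2.999, H 5.999, O 1.000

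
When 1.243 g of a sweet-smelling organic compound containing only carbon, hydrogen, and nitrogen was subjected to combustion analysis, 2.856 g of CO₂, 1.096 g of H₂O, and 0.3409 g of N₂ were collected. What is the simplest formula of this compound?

C8H15N3

mol C = 2.856 g CO₂ ÷ 44.009 g/mol = 0.064896 mol
mol H = 2 × 1.096 g H₂O ÷ 18.015 g/mol = 0.12168 mol
mol N = 2 × 0.3409 g N₂ ÷ 28.014 g/mol = 0.024338 mol
Divide by the smallest (0.024338 mol): C 2.666, H 4.999, N 1.000
Multiplying each by 3 gives whole numbers: C 8.00, H 15.00, N 3.00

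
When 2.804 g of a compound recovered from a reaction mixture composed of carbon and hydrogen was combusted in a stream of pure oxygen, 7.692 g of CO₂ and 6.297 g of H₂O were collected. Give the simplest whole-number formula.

CH4

mol C = 7.692 g CO₂ ÷ 44.009 g/mol = 0.17478 mol
mol H = 2 × 6.297 g H₂O ÷ 18.015 g/mol = 0.69908 mol
Divide by the smallest (0.17478 mol): C 1.000, H 4.000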